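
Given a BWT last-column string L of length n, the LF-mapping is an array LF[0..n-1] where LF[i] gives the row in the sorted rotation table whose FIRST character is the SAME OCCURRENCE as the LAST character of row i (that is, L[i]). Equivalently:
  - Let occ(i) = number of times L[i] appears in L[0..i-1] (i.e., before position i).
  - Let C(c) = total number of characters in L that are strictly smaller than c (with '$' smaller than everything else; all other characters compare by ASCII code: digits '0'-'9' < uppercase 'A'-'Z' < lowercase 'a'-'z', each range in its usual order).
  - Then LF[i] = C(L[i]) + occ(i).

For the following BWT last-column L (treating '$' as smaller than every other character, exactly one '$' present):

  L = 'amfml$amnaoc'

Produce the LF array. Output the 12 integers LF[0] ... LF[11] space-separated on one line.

Char counts: '$':1, 'a':3, 'c':1, 'f':1, 'l':1, 'm':3, 'n':1, 'o':1
C (first-col start): C('$')=0, C('a')=1, C('c')=4, C('f')=5, C('l')=6, C('m')=7, C('n')=10, C('o')=11
L[0]='a': occ=0, LF[0]=C('a')+0=1+0=1
L[1]='m': occ=0, LF[1]=C('m')+0=7+0=7
L[2]='f': occ=0, LF[2]=C('f')+0=5+0=5
L[3]='m': occ=1, LF[3]=C('m')+1=7+1=8
L[4]='l': occ=0, LF[4]=C('l')+0=6+0=6
L[5]='$': occ=0, LF[5]=C('$')+0=0+0=0
L[6]='a': occ=1, LF[6]=C('a')+1=1+1=2
L[7]='m': occ=2, LF[7]=C('m')+2=7+2=9
L[8]='n': occ=0, LF[8]=C('n')+0=10+0=10
L[9]='a': occ=2, LF[9]=C('a')+2=1+2=3
L[10]='o': occ=0, LF[10]=C('o')+0=11+0=11
L[11]='c': occ=0, LF[11]=C('c')+0=4+0=4

Answer: 1 7 5 8 6 0 2 9 10 3 11 4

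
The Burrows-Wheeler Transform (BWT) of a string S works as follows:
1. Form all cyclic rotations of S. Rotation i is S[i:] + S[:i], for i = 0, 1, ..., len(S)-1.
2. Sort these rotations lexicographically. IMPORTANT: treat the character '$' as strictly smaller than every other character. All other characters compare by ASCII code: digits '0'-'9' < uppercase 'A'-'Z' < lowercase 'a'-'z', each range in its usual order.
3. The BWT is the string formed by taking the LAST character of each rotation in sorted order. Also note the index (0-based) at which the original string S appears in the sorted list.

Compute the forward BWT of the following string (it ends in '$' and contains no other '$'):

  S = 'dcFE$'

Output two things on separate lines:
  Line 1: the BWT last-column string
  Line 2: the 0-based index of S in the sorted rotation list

Answer: EFcd$
4

Derivation:
All 5 rotations (rotation i = S[i:]+S[:i]):
  rot[0] = dcFE$
  rot[1] = cFE$d
  rot[2] = FE$dc
  rot[3] = E$dcF
  rot[4] = $dcFE
Sorted (with $ < everything):
  sorted[0] = $dcFE  (last char: 'E')
  sorted[1] = E$dcF  (last char: 'F')
  sorted[2] = FE$dc  (last char: 'c')
  sorted[3] = cFE$d  (last char: 'd')
  sorted[4] = dcFE$  (last char: '$')
Last column: EFcd$
Original string S is at sorted index 4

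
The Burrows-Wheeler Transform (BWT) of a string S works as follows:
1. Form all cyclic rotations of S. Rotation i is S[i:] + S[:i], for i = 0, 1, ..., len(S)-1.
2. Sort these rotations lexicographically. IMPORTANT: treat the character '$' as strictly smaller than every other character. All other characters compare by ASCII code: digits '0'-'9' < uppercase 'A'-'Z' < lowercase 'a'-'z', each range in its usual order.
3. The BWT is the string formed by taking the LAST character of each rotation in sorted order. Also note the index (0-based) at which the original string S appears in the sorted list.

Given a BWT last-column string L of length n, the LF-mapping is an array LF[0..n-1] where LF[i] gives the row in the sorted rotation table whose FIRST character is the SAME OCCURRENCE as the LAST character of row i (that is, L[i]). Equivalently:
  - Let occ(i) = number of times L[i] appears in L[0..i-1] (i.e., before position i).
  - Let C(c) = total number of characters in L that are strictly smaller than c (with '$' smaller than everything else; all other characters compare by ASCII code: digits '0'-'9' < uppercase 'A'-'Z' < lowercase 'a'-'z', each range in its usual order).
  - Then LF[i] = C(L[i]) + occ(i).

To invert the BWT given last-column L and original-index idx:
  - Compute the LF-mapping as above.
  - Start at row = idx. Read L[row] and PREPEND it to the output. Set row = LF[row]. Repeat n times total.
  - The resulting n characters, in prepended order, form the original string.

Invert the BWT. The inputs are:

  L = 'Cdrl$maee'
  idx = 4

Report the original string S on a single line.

LF mapping: 1 3 8 6 0 7 2 4 5
Walk LF starting at row 4, prepending L[row]:
  step 1: row=4, L[4]='$', prepend. Next row=LF[4]=0
  step 2: row=0, L[0]='C', prepend. Next row=LF[0]=1
  step 3: row=1, L[1]='d', prepend. Next row=LF[1]=3
  step 4: row=3, L[3]='l', prepend. Next row=LF[3]=6
  step 5: row=6, L[6]='a', prepend. Next row=LF[6]=2
  step 6: row=2, L[2]='r', prepend. Next row=LF[2]=8
  step 7: row=8, L[8]='e', prepend. Next row=LF[8]=5
  step 8: row=5, L[5]='m', prepend. Next row=LF[5]=7
  step 9: row=7, L[7]='e', prepend. Next row=LF[7]=4
Reversed output: emeraldC$

Answer: emeraldC$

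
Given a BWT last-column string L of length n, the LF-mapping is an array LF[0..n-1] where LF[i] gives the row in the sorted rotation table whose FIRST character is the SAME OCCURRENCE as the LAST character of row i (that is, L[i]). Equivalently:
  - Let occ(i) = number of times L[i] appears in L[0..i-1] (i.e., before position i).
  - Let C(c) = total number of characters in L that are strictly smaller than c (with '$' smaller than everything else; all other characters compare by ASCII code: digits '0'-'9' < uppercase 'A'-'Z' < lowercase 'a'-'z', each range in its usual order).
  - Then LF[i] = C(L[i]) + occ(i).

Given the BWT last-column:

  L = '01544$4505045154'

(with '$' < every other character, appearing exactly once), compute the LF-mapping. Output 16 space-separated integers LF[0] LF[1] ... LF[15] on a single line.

Answer: 1 4 11 6 7 0 8 12 2 13 3 9 14 5 15 10

Derivation:
Char counts: '$':1, '0':3, '1':2, '4':5, '5':5
C (first-col start): C('$')=0, C('0')=1, C('1')=4, C('4')=6, C('5')=11
L[0]='0': occ=0, LF[0]=C('0')+0=1+0=1
L[1]='1': occ=0, LF[1]=C('1')+0=4+0=4
L[2]='5': occ=0, LF[2]=C('5')+0=11+0=11
L[3]='4': occ=0, LF[3]=C('4')+0=6+0=6
L[4]='4': occ=1, LF[4]=C('4')+1=6+1=7
L[5]='$': occ=0, LF[5]=C('$')+0=0+0=0
L[6]='4': occ=2, LF[6]=C('4')+2=6+2=8
L[7]='5': occ=1, LF[7]=C('5')+1=11+1=12
L[8]='0': occ=1, LF[8]=C('0')+1=1+1=2
L[9]='5': occ=2, LF[9]=C('5')+2=11+2=13
L[10]='0': occ=2, LF[10]=C('0')+2=1+2=3
L[11]='4': occ=3, LF[11]=C('4')+3=6+3=9
L[12]='5': occ=3, LF[12]=C('5')+3=11+3=14
L[13]='1': occ=1, LF[13]=C('1')+1=4+1=5
L[14]='5': occ=4, LF[14]=C('5')+4=11+4=15
L[15]='4': occ=4, LF[15]=C('4')+4=6+4=10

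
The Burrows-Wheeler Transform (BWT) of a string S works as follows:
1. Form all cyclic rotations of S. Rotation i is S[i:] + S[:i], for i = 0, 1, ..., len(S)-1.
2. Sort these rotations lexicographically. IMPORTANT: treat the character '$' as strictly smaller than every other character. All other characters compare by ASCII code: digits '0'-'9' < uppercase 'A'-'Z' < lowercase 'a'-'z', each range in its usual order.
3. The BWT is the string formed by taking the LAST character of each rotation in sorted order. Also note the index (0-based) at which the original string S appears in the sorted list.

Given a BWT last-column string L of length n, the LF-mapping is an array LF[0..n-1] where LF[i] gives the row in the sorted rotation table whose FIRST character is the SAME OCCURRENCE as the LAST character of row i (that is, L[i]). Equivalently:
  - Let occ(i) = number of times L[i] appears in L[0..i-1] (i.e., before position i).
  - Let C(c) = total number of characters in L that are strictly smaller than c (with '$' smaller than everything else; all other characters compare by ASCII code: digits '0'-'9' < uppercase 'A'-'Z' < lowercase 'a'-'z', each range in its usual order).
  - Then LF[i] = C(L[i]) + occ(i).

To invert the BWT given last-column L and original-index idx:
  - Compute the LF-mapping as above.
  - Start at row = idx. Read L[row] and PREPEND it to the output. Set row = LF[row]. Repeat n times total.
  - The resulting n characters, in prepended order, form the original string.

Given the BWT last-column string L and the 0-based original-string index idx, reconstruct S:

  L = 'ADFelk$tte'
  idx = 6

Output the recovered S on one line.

LF mapping: 1 2 3 4 7 6 0 8 9 5
Walk LF starting at row 6, prepending L[row]:
  step 1: row=6, L[6]='$', prepend. Next row=LF[6]=0
  step 2: row=0, L[0]='A', prepend. Next row=LF[0]=1
  step 3: row=1, L[1]='D', prepend. Next row=LF[1]=2
  step 4: row=2, L[2]='F', prepend. Next row=LF[2]=3
  step 5: row=3, L[3]='e', prepend. Next row=LF[3]=4
  step 6: row=4, L[4]='l', prepend. Next row=LF[4]=7
  step 7: row=7, L[7]='t', prepend. Next row=LF[7]=8
  step 8: row=8, L[8]='t', prepend. Next row=LF[8]=9
  step 9: row=9, L[9]='e', prepend. Next row=LF[9]=5
  step 10: row=5, L[5]='k', prepend. Next row=LF[5]=6
Reversed output: kettleFDA$

Answer: kettleFDA$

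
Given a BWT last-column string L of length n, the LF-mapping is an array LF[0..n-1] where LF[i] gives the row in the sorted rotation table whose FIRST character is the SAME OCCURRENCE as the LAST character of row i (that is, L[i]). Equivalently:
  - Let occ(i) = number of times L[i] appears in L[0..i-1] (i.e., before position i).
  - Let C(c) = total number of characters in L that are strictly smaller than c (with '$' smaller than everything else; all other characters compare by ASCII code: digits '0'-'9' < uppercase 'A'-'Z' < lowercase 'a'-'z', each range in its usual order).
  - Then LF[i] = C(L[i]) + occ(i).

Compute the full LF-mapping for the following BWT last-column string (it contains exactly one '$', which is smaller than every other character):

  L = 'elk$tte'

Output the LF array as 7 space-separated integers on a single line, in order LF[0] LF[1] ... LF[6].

Answer: 1 4 3 0 5 6 2

Derivation:
Char counts: '$':1, 'e':2, 'k':1, 'l':1, 't':2
C (first-col start): C('$')=0, C('e')=1, C('k')=3, C('l')=4, C('t')=5
L[0]='e': occ=0, LF[0]=C('e')+0=1+0=1
L[1]='l': occ=0, LF[1]=C('l')+0=4+0=4
L[2]='k': occ=0, LF[2]=C('k')+0=3+0=3
L[3]='$': occ=0, LF[3]=C('$')+0=0+0=0
L[4]='t': occ=0, LF[4]=C('t')+0=5+0=5
L[5]='t': occ=1, LF[5]=C('t')+1=5+1=6
L[6]='e': occ=1, LF[6]=C('e')+1=1+1=2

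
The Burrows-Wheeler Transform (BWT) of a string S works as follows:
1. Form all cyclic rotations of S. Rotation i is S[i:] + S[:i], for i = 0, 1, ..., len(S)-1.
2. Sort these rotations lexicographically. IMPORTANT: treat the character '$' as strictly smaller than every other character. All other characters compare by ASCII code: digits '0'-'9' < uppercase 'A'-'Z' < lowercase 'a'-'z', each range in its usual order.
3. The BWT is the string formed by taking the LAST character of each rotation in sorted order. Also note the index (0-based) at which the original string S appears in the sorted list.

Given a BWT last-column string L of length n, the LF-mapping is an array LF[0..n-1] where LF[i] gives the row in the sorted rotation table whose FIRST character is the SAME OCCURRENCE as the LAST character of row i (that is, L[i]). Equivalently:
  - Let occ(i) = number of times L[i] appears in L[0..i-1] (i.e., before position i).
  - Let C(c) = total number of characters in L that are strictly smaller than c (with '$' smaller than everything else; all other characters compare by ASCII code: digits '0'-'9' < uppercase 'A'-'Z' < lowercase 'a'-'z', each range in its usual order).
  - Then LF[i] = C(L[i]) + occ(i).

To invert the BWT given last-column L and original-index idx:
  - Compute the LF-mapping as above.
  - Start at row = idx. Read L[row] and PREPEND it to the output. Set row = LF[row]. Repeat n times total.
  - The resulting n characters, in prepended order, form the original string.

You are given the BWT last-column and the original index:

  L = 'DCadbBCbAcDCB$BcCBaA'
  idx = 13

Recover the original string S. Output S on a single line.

LF mapping: 11 7 13 19 15 3 8 16 1 17 12 9 4 0 5 18 10 6 14 2
Walk LF starting at row 13, prepending L[row]:
  step 1: row=13, L[13]='$', prepend. Next row=LF[13]=0
  step 2: row=0, L[0]='D', prepend. Next row=LF[0]=11
  step 3: row=11, L[11]='C', prepend. Next row=LF[11]=9
  step 4: row=9, L[9]='c', prepend. Next row=LF[9]=17
  step 5: row=17, L[17]='B', prepend. Next row=LF[17]=6
  step 6: row=6, L[6]='C', prepend. Next row=LF[6]=8
  step 7: row=8, L[8]='A', prepend. Next row=LF[8]=1
  step 8: row=1, L[1]='C', prepend. Next row=LF[1]=7
  step 9: row=7, L[7]='b', prepend. Next row=LF[7]=16
  step 10: row=16, L[16]='C', prepend. Next row=LF[16]=10
  step 11: row=10, L[10]='D', prepend. Next row=LF[10]=12
  step 12: row=12, L[12]='B', prepend. Next row=LF[12]=4
  step 13: row=4, L[4]='b', prepend. Next row=LF[4]=15
  step 14: row=15, L[15]='c', prepend. Next row=LF[15]=18
  step 15: row=18, L[18]='a', prepend. Next row=LF[18]=14
  step 16: row=14, L[14]='B', prepend. Next row=LF[14]=5
  step 17: row=5, L[5]='B', prepend. Next row=LF[5]=3
  step 18: row=3, L[3]='d', prepend. Next row=LF[3]=19
  step 19: row=19, L[19]='A', prepend. Next row=LF[19]=2
  step 20: row=2, L[2]='a', prepend. Next row=LF[2]=13
Reversed output: aAdBBacbBDCbCACBcCD$

Answer: aAdBBacbBDCbCACBcCD$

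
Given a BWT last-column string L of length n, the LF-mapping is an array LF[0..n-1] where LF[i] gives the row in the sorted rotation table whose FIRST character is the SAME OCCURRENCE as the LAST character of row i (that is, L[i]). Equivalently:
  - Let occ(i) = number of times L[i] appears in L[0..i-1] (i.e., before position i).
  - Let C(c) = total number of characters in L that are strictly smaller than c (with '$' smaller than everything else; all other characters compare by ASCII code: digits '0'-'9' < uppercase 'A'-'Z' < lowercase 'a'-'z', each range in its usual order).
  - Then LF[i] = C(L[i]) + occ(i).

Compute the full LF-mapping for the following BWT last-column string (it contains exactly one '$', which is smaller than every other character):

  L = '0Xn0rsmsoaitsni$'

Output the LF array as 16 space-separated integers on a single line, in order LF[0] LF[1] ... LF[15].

Char counts: '$':1, '0':2, 'X':1, 'a':1, 'i':2, 'm':1, 'n':2, 'o':1, 'r':1, 's':3, 't':1
C (first-col start): C('$')=0, C('0')=1, C('X')=3, C('a')=4, C('i')=5, C('m')=7, C('n')=8, C('o')=10, C('r')=11, C('s')=12, C('t')=15
L[0]='0': occ=0, LF[0]=C('0')+0=1+0=1
L[1]='X': occ=0, LF[1]=C('X')+0=3+0=3
L[2]='n': occ=0, LF[2]=C('n')+0=8+0=8
L[3]='0': occ=1, LF[3]=C('0')+1=1+1=2
L[4]='r': occ=0, LF[4]=C('r')+0=11+0=11
L[5]='s': occ=0, LF[5]=C('s')+0=12+0=12
L[6]='m': occ=0, LF[6]=C('m')+0=7+0=7
L[7]='s': occ=1, LF[7]=C('s')+1=12+1=13
L[8]='o': occ=0, LF[8]=C('o')+0=10+0=10
L[9]='a': occ=0, LF[9]=C('a')+0=4+0=4
L[10]='i': occ=0, LF[10]=C('i')+0=5+0=5
L[11]='t': occ=0, LF[11]=C('t')+0=15+0=15
L[12]='s': occ=2, LF[12]=C('s')+2=12+2=14
L[13]='n': occ=1, LF[13]=C('n')+1=8+1=9
L[14]='i': occ=1, LF[14]=C('i')+1=5+1=6
L[15]='$': occ=0, LF[15]=C('$')+0=0+0=0

Answer: 1 3 8 2 11 12 7 13 10 4 5 15 14 9 6 0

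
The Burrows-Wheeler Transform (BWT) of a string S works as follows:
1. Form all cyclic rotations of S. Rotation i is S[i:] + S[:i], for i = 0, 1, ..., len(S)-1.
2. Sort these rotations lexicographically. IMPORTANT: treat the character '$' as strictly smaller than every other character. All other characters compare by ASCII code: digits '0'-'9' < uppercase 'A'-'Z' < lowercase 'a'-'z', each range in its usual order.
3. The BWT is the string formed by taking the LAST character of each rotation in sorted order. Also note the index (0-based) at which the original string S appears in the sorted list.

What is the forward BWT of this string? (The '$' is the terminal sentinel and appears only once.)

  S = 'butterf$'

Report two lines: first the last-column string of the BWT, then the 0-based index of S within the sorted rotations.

All 8 rotations (rotation i = S[i:]+S[:i]):
  rot[0] = butterf$
  rot[1] = utterf$b
  rot[2] = tterf$bu
  rot[3] = terf$but
  rot[4] = erf$butt
  rot[5] = rf$butte
  rot[6] = f$butter
  rot[7] = $butterf
Sorted (with $ < everything):
  sorted[0] = $butterf  (last char: 'f')
  sorted[1] = butterf$  (last char: '$')
  sorted[2] = erf$butt  (last char: 't')
  sorted[3] = f$butter  (last char: 'r')
  sorted[4] = rf$butte  (last char: 'e')
  sorted[5] = terf$but  (last char: 't')
  sorted[6] = tterf$bu  (last char: 'u')
  sorted[7] = utterf$b  (last char: 'b')
Last column: f$tretub
Original string S is at sorted index 1

Answer: f$tretub
1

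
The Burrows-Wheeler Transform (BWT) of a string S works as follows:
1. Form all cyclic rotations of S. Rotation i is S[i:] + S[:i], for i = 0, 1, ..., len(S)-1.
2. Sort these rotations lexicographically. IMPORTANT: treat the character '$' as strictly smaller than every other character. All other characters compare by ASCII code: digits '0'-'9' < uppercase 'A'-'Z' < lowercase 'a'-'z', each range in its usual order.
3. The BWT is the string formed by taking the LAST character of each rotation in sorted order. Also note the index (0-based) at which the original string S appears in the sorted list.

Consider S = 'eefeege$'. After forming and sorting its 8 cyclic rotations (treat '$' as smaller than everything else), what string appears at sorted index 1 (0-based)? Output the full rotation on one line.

Answer: e$eefeeg

Derivation:
All 8 rotations (rotation i = S[i:]+S[:i]):
  rot[0] = eefeege$
  rot[1] = efeege$e
  rot[2] = feege$ee
  rot[3] = eege$eef
  rot[4] = ege$eefe
  rot[5] = ge$eefee
  rot[6] = e$eefeeg
  rot[7] = $eefeege
Sorted (with $ < everything):
  sorted[0] = $eefeege
  sorted[1] = e$eefeeg
  sorted[2] = eefeege$
  sorted[3] = eege$eef
  sorted[4] = efeege$e
  sorted[5] = ege$eefe
  sorted[6] = feege$ee
  sorted[7] = ge$eefee
sorted[1] = e$eefeeg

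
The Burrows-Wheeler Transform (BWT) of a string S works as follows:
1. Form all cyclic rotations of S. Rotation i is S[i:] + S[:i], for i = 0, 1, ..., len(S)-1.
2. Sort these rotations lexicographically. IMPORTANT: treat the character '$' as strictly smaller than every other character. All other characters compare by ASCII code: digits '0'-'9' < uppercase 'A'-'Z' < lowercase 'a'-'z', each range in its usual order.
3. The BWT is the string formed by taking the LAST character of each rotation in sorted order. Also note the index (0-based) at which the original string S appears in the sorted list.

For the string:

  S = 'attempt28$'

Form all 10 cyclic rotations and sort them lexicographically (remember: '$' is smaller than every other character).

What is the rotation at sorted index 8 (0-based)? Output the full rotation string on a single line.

All 10 rotations (rotation i = S[i:]+S[:i]):
  rot[0] = attempt28$
  rot[1] = ttempt28$a
  rot[2] = tempt28$at
  rot[3] = empt28$att
  rot[4] = mpt28$atte
  rot[5] = pt28$attem
  rot[6] = t28$attemp
  rot[7] = 28$attempt
  rot[8] = 8$attempt2
  rot[9] = $attempt28
Sorted (with $ < everything):
  sorted[0] = $attempt28
  sorted[1] = 28$attempt
  sorted[2] = 8$attempt2
  sorted[3] = attempt28$
  sorted[4] = empt28$att
  sorted[5] = mpt28$atte
  sorted[6] = pt28$attem
  sorted[7] = t28$attemp
  sorted[8] = tempt28$at
  sorted[9] = ttempt28$a
sorted[8] = tempt28$at

Answer: tempt28$at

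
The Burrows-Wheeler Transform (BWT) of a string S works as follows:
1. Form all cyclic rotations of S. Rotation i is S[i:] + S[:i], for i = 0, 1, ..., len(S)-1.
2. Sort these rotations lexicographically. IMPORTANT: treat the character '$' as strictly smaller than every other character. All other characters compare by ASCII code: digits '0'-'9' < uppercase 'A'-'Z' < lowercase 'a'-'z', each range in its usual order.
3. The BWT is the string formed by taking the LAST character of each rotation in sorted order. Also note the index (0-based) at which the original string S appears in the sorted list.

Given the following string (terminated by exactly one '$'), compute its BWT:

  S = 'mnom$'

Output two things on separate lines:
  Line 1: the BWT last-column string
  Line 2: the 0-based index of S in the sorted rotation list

All 5 rotations (rotation i = S[i:]+S[:i]):
  rot[0] = mnom$
  rot[1] = nom$m
  rot[2] = om$mn
  rot[3] = m$mno
  rot[4] = $mnom
Sorted (with $ < everything):
  sorted[0] = $mnom  (last char: 'm')
  sorted[1] = m$mno  (last char: 'o')
  sorted[2] = mnom$  (last char: '$')
  sorted[3] = nom$m  (last char: 'm')
  sorted[4] = om$mn  (last char: 'n')
Last column: mo$mn
Original string S is at sorted index 2

Answer: mo$mn
2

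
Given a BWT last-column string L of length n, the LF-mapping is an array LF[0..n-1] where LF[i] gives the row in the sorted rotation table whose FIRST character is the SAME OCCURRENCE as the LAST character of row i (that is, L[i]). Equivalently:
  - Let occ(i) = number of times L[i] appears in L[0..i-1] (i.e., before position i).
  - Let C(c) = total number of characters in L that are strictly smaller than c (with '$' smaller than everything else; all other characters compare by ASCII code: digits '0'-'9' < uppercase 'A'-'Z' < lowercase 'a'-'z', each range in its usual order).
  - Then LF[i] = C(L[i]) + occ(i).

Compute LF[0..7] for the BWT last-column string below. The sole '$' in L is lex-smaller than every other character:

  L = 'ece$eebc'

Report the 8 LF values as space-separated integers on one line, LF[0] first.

Char counts: '$':1, 'b':1, 'c':2, 'e':4
C (first-col start): C('$')=0, C('b')=1, C('c')=2, C('e')=4
L[0]='e': occ=0, LF[0]=C('e')+0=4+0=4
L[1]='c': occ=0, LF[1]=C('c')+0=2+0=2
L[2]='e': occ=1, LF[2]=C('e')+1=4+1=5
L[3]='$': occ=0, LF[3]=C('$')+0=0+0=0
L[4]='e': occ=2, LF[4]=C('e')+2=4+2=6
L[5]='e': occ=3, LF[5]=C('e')+3=4+3=7
L[6]='b': occ=0, LF[6]=C('b')+0=1+0=1
L[7]='c': occ=1, LF[7]=C('c')+1=2+1=3

Answer: 4 2 5 0 6 7 1 3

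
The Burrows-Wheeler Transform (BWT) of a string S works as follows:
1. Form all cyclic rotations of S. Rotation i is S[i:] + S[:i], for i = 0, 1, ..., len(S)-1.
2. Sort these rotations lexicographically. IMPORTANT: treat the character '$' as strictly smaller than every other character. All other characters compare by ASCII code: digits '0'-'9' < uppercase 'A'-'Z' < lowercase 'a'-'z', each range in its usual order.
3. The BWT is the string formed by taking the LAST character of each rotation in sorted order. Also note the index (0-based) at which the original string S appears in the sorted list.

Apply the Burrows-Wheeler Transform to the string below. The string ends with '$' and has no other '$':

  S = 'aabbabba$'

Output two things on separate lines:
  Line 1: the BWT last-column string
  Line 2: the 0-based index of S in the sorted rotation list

All 9 rotations (rotation i = S[i:]+S[:i]):
  rot[0] = aabbabba$
  rot[1] = abbabba$a
  rot[2] = bbabba$aa
  rot[3] = babba$aab
  rot[4] = abba$aabb
  rot[5] = bba$aabba
  rot[6] = ba$aabbab
  rot[7] = a$aabbabb
  rot[8] = $aabbabba
Sorted (with $ < everything):
  sorted[0] = $aabbabba  (last char: 'a')
  sorted[1] = a$aabbabb  (last char: 'b')
  sorted[2] = aabbabba$  (last char: '$')
  sorted[3] = abba$aabb  (last char: 'b')
  sorted[4] = abbabba$a  (last char: 'a')
  sorted[5] = ba$aabbab  (last char: 'b')
  sorted[6] = babba$aab  (last char: 'b')
  sorted[7] = bba$aabba  (last char: 'a')
  sorted[8] = bbabba$aa  (last char: 'a')
Last column: ab$babbaa
Original string S is at sorted index 2

Answer: ab$babbaa
2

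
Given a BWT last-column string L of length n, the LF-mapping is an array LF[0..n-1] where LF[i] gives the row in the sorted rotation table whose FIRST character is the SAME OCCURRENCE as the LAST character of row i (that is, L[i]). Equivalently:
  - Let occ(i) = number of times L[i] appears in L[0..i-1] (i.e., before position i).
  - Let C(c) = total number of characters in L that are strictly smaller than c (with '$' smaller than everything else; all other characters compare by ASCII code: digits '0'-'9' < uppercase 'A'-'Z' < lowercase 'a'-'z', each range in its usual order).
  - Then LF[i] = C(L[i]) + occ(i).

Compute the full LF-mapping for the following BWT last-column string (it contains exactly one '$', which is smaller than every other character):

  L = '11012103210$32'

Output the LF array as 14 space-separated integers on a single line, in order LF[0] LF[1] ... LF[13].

Answer: 4 5 1 6 9 7 2 12 10 8 3 0 13 11

Derivation:
Char counts: '$':1, '0':3, '1':5, '2':3, '3':2
C (first-col start): C('$')=0, C('0')=1, C('1')=4, C('2')=9, C('3')=12
L[0]='1': occ=0, LF[0]=C('1')+0=4+0=4
L[1]='1': occ=1, LF[1]=C('1')+1=4+1=5
L[2]='0': occ=0, LF[2]=C('0')+0=1+0=1
L[3]='1': occ=2, LF[3]=C('1')+2=4+2=6
L[4]='2': occ=0, LF[4]=C('2')+0=9+0=9
L[5]='1': occ=3, LF[5]=C('1')+3=4+3=7
L[6]='0': occ=1, LF[6]=C('0')+1=1+1=2
L[7]='3': occ=0, LF[7]=C('3')+0=12+0=12
L[8]='2': occ=1, LF[8]=C('2')+1=9+1=10
L[9]='1': occ=4, LF[9]=C('1')+4=4+4=8
L[10]='0': occ=2, LF[10]=C('0')+2=1+2=3
L[11]='$': occ=0, LF[11]=C('$')+0=0+0=0
L[12]='3': occ=1, LF[12]=C('3')+1=12+1=13
L[13]='2': occ=2, LF[13]=C('2')+2=9+2=11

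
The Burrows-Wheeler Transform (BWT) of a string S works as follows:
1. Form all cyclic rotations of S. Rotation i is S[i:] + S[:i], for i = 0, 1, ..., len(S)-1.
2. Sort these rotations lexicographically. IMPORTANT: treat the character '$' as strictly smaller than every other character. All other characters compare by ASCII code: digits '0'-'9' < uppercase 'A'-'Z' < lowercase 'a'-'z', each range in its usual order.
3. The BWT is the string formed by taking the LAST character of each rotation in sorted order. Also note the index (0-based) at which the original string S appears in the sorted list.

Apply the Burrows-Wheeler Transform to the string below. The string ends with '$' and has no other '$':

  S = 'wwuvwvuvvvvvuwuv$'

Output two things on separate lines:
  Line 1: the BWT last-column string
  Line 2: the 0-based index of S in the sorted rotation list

Answer: vwvwvuwvvvvuuuwv$
16

Derivation:
All 17 rotations (rotation i = S[i:]+S[:i]):
  rot[0] = wwuvwvuvvvvvuwuv$
  rot[1] = wuvwvuvvvvvuwuv$w
  rot[2] = uvwvuvvvvvuwuv$ww
  rot[3] = vwvuvvvvvuwuv$wwu
  rot[4] = wvuvvvvvuwuv$wwuv
  rot[5] = vuvvvvvuwuv$wwuvw
  rot[6] = uvvvvvuwuv$wwuvwv
  rot[7] = vvvvvuwuv$wwuvwvu
  rot[8] = vvvvuwuv$wwuvwvuv
  rot[9] = vvvuwuv$wwuvwvuvv
  rot[10] = vvuwuv$wwuvwvuvvv
  rot[11] = vuwuv$wwuvwvuvvvv
  rot[12] = uwuv$wwuvwvuvvvvv
  rot[13] = wuv$wwuvwvuvvvvvu
  rot[14] = uv$wwuvwvuvvvvvuw
  rot[15] = v$wwuvwvuvvvvvuwu
  rot[16] = $wwuvwvuvvvvvuwuv
Sorted (with $ < everything):
  sorted[0] = $wwuvwvuvvvvvuwuv  (last char: 'v')
  sorted[1] = uv$wwuvwvuvvvvvuw  (last char: 'w')
  sorted[2] = uvvvvvuwuv$wwuvwv  (last char: 'v')
  sorted[3] = uvwvuvvvvvuwuv$ww  (last char: 'w')
  sorted[4] = uwuv$wwuvwvuvvvvv  (last char: 'v')
  sorted[5] = v$wwuvwvuvvvvvuwu  (last char: 'u')
  sorted[6] = vuvvvvvuwuv$wwuvw  (last char: 'w')
  sorted[7] = vuwuv$wwuvwvuvvvv  (last char: 'v')
  sorted[8] = vvuwuv$wwuvwvuvvv  (last char: 'v')
  sorted[9] = vvvuwuv$wwuvwvuvv  (last char: 'v')
  sorted[10] = vvvvuwuv$wwuvwvuv  (last char: 'v')
  sorted[11] = vvvvvuwuv$wwuvwvu  (last char: 'u')
  sorted[12] = vwvuvvvvvuwuv$wwu  (last char: 'u')
  sorted[13] = wuv$wwuvwvuvvvvvu  (last char: 'u')
  sorted[14] = wuvwvuvvvvvuwuv$w  (last char: 'w')
  sorted[15] = wvuvvvvvuwuv$wwuv  (last char: 'v')
  sorted[16] = wwuvwvuvvvvvuwuv$  (last char: '$')
Last column: vwvwvuwvvvvuuuwv$
Original string S is at sorted index 16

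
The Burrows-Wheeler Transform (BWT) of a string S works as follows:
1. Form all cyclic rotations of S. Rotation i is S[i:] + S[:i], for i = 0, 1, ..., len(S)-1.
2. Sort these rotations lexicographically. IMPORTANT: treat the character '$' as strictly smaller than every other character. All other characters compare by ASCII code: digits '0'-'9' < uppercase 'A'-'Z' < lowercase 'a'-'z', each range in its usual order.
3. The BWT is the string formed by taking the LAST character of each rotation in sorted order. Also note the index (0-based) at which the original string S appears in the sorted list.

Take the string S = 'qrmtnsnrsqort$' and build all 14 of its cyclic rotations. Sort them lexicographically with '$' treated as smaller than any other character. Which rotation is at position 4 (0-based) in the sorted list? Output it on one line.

All 14 rotations (rotation i = S[i:]+S[:i]):
  rot[0] = qrmtnsnrsqort$
  rot[1] = rmtnsnrsqort$q
  rot[2] = mtnsnrsqort$qr
  rot[3] = tnsnrsqort$qrm
  rot[4] = nsnrsqort$qrmt
  rot[5] = snrsqort$qrmtn
  rot[6] = nrsqort$qrmtns
  rot[7] = rsqort$qrmtnsn
  rot[8] = sqort$qrmtnsnr
  rot[9] = qort$qrmtnsnrs
  rot[10] = ort$qrmtnsnrsq
  rot[11] = rt$qrmtnsnrsqo
  rot[12] = t$qrmtnsnrsqor
  rot[13] = $qrmtnsnrsqort
Sorted (with $ < everything):
  sorted[0] = $qrmtnsnrsqort
  sorted[1] = mtnsnrsqort$qr
  sorted[2] = nrsqort$qrmtns
  sorted[3] = nsnrsqort$qrmt
  sorted[4] = ort$qrmtnsnrsq
  sorted[5] = qort$qrmtnsnrs
  sorted[6] = qrmtnsnrsqort$
  sorted[7] = rmtnsnrsqort$q
  sorted[8] = rsqort$qrmtnsn
  sorted[9] = rt$qrmtnsnrsqo
  sorted[10] = snrsqort$qrmtn
  sorted[11] = sqort$qrmtnsnr
  sorted[12] = t$qrmtnsnrsqor
  sorted[13] = tnsnrsqort$qrm
sorted[4] = ort$qrmtnsnrsq

Answer: ort$qrmtnsnrsq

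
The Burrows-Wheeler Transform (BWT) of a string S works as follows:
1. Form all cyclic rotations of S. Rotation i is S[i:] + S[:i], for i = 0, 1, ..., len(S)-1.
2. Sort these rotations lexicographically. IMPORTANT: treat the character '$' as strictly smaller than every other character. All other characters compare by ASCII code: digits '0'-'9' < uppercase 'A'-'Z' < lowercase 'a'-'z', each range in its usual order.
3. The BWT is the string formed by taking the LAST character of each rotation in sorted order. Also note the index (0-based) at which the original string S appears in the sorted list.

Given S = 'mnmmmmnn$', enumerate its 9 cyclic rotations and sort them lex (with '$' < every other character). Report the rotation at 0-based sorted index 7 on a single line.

Answer: nmmmmnn$m

Derivation:
All 9 rotations (rotation i = S[i:]+S[:i]):
  rot[0] = mnmmmmnn$
  rot[1] = nmmmmnn$m
  rot[2] = mmmmnn$mn
  rot[3] = mmmnn$mnm
  rot[4] = mmnn$mnmm
  rot[5] = mnn$mnmmm
  rot[6] = nn$mnmmmm
  rot[7] = n$mnmmmmn
  rot[8] = $mnmmmmnn
Sorted (with $ < everything):
  sorted[0] = $mnmmmmnn
  sorted[1] = mmmmnn$mn
  sorted[2] = mmmnn$mnm
  sorted[3] = mmnn$mnmm
  sorted[4] = mnmmmmnn$
  sorted[5] = mnn$mnmmm
  sorted[6] = n$mnmmmmn
  sorted[7] = nmmmmnn$m
  sorted[8] = nn$mnmmmm
sorted[7] = nmmmmnn$m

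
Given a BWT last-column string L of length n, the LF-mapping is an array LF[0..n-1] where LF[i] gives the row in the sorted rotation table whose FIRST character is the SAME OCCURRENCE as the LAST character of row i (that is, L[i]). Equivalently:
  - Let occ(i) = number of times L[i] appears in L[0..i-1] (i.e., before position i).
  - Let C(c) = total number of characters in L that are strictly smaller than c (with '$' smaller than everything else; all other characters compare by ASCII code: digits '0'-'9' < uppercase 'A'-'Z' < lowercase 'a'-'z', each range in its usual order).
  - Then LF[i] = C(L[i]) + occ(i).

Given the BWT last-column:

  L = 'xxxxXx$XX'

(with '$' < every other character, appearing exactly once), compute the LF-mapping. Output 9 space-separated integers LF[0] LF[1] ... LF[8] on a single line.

Char counts: '$':1, 'X':3, 'x':5
C (first-col start): C('$')=0, C('X')=1, C('x')=4
L[0]='x': occ=0, LF[0]=C('x')+0=4+0=4
L[1]='x': occ=1, LF[1]=C('x')+1=4+1=5
L[2]='x': occ=2, LF[2]=C('x')+2=4+2=6
L[3]='x': occ=3, LF[3]=C('x')+3=4+3=7
L[4]='X': occ=0, LF[4]=C('X')+0=1+0=1
L[5]='x': occ=4, LF[5]=C('x')+4=4+4=8
L[6]='$': occ=0, LF[6]=C('$')+0=0+0=0
L[7]='X': occ=1, LF[7]=C('X')+1=1+1=2
L[8]='X': occ=2, LF[8]=C('X')+2=1+2=3

Answer: 4 5 6 7 1 8 0 2 3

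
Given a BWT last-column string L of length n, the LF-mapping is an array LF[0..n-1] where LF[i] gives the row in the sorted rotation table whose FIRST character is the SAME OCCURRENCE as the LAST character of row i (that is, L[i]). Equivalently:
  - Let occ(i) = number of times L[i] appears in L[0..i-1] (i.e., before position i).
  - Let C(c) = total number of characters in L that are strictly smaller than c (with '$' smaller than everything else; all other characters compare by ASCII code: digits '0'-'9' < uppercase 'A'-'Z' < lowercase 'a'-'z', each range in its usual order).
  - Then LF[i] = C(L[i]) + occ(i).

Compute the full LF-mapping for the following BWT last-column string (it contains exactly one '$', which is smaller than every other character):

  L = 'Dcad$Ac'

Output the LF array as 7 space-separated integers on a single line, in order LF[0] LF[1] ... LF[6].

Char counts: '$':1, 'A':1, 'D':1, 'a':1, 'c':2, 'd':1
C (first-col start): C('$')=0, C('A')=1, C('D')=2, C('a')=3, C('c')=4, C('d')=6
L[0]='D': occ=0, LF[0]=C('D')+0=2+0=2
L[1]='c': occ=0, LF[1]=C('c')+0=4+0=4
L[2]='a': occ=0, LF[2]=C('a')+0=3+0=3
L[3]='d': occ=0, LF[3]=C('d')+0=6+0=6
L[4]='$': occ=0, LF[4]=C('$')+0=0+0=0
L[5]='A': occ=0, LF[5]=C('A')+0=1+0=1
L[6]='c': occ=1, LF[6]=C('c')+1=4+1=5

Answer: 2 4 3 6 0 1 5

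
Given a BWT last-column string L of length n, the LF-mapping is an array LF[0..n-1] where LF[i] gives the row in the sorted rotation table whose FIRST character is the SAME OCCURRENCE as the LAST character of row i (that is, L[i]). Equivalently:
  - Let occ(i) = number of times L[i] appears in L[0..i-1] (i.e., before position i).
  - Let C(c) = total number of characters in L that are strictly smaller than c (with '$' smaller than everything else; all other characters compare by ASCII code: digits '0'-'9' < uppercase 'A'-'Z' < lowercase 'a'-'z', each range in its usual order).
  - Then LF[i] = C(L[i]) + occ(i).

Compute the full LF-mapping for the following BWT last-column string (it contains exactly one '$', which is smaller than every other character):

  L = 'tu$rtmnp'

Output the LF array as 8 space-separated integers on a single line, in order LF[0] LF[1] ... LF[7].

Answer: 5 7 0 4 6 1 2 3

Derivation:
Char counts: '$':1, 'm':1, 'n':1, 'p':1, 'r':1, 't':2, 'u':1
C (first-col start): C('$')=0, C('m')=1, C('n')=2, C('p')=3, C('r')=4, C('t')=5, C('u')=7
L[0]='t': occ=0, LF[0]=C('t')+0=5+0=5
L[1]='u': occ=0, LF[1]=C('u')+0=7+0=7
L[2]='$': occ=0, LF[2]=C('$')+0=0+0=0
L[3]='r': occ=0, LF[3]=C('r')+0=4+0=4
L[4]='t': occ=1, LF[4]=C('t')+1=5+1=6
L[5]='m': occ=0, LF[5]=C('m')+0=1+0=1
L[6]='n': occ=0, LF[6]=C('n')+0=2+0=2
L[7]='p': occ=0, LF[7]=C('p')+0=3+0=3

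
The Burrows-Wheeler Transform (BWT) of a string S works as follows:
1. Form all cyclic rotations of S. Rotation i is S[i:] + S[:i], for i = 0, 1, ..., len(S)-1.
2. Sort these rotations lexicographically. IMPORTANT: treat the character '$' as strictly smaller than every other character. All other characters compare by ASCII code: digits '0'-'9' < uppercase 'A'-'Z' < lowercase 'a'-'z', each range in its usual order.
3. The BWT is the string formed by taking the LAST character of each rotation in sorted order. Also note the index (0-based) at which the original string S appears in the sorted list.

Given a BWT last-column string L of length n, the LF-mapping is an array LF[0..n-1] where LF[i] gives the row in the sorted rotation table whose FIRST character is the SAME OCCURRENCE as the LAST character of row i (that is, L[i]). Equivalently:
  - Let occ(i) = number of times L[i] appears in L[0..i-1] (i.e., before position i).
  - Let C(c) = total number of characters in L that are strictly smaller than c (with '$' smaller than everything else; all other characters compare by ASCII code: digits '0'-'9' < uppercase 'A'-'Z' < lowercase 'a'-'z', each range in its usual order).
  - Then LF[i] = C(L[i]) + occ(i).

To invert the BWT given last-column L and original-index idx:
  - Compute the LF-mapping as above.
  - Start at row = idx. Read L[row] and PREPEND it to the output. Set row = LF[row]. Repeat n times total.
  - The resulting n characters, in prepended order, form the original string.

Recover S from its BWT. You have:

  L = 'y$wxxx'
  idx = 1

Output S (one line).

Answer: wxxxy$

Derivation:
LF mapping: 5 0 1 2 3 4
Walk LF starting at row 1, prepending L[row]:
  step 1: row=1, L[1]='$', prepend. Next row=LF[1]=0
  step 2: row=0, L[0]='y', prepend. Next row=LF[0]=5
  step 3: row=5, L[5]='x', prepend. Next row=LF[5]=4
  step 4: row=4, L[4]='x', prepend. Next row=LF[4]=3
  step 5: row=3, L[3]='x', prepend. Next row=LF[3]=2
  step 6: row=2, L[2]='w', prepend. Next row=LF[2]=1
Reversed output: wxxxy$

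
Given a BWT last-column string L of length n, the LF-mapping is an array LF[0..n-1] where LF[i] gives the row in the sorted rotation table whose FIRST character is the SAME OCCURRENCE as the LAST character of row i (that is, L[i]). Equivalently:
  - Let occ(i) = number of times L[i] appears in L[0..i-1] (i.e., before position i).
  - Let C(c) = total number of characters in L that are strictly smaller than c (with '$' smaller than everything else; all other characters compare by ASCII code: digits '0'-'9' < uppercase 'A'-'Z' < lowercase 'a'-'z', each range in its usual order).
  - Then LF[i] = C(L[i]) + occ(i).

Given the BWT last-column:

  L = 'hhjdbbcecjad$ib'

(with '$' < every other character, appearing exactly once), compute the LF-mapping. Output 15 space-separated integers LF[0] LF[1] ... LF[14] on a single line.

Answer: 10 11 13 7 2 3 5 9 6 14 1 8 0 12 4

Derivation:
Char counts: '$':1, 'a':1, 'b':3, 'c':2, 'd':2, 'e':1, 'h':2, 'i':1, 'j':2
C (first-col start): C('$')=0, C('a')=1, C('b')=2, C('c')=5, C('d')=7, C('e')=9, C('h')=10, C('i')=12, C('j')=13
L[0]='h': occ=0, LF[0]=C('h')+0=10+0=10
L[1]='h': occ=1, LF[1]=C('h')+1=10+1=11
L[2]='j': occ=0, LF[2]=C('j')+0=13+0=13
L[3]='d': occ=0, LF[3]=C('d')+0=7+0=7
L[4]='b': occ=0, LF[4]=C('b')+0=2+0=2
L[5]='b': occ=1, LF[5]=C('b')+1=2+1=3
L[6]='c': occ=0, LF[6]=C('c')+0=5+0=5
L[7]='e': occ=0, LF[7]=C('e')+0=9+0=9
L[8]='c': occ=1, LF[8]=C('c')+1=5+1=6
L[9]='j': occ=1, LF[9]=C('j')+1=13+1=14
L[10]='a': occ=0, LF[10]=C('a')+0=1+0=1
L[11]='d': occ=1, LF[11]=C('d')+1=7+1=8
L[12]='$': occ=0, LF[12]=C('$')+0=0+0=0
L[13]='i': occ=0, LF[13]=C('i')+0=12+0=12
L[14]='b': occ=2, LF[14]=C('b')+2=2+2=4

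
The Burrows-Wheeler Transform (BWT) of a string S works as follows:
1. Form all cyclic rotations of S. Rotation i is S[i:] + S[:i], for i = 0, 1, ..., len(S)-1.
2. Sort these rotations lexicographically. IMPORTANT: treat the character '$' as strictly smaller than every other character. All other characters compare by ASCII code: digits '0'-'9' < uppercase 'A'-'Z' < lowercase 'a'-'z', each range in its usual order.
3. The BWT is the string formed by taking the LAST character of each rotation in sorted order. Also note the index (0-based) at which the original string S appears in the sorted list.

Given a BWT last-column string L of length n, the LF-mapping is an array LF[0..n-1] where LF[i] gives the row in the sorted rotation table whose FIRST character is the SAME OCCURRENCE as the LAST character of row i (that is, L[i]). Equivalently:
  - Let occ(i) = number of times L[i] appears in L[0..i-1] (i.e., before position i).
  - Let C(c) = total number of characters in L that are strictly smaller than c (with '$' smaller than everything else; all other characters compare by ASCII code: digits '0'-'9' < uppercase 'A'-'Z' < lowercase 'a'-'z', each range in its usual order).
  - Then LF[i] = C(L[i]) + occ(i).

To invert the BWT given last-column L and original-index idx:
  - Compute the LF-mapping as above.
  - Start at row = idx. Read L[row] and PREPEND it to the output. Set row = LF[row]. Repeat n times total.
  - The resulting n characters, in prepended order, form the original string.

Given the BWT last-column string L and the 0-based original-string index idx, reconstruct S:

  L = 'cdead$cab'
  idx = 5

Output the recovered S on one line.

LF mapping: 4 6 8 1 7 0 5 2 3
Walk LF starting at row 5, prepending L[row]:
  step 1: row=5, L[5]='$', prepend. Next row=LF[5]=0
  step 2: row=0, L[0]='c', prepend. Next row=LF[0]=4
  step 3: row=4, L[4]='d', prepend. Next row=LF[4]=7
  step 4: row=7, L[7]='a', prepend. Next row=LF[7]=2
  step 5: row=2, L[2]='e', prepend. Next row=LF[2]=8
  step 6: row=8, L[8]='b', prepend. Next row=LF[8]=3
  step 7: row=3, L[3]='a', prepend. Next row=LF[3]=1
  step 8: row=1, L[1]='d', prepend. Next row=LF[1]=6
  step 9: row=6, L[6]='c', prepend. Next row=LF[6]=5
Reversed output: cdabeadc$

Answer: cdabeadc$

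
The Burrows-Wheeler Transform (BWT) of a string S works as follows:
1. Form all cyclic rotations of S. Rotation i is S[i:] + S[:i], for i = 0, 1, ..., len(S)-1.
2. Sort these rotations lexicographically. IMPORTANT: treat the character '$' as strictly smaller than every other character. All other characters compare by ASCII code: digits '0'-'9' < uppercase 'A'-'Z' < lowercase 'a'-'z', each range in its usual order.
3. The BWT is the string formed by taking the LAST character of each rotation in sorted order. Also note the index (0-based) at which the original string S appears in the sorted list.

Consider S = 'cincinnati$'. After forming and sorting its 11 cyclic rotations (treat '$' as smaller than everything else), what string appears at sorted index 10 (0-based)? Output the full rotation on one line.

Answer: ti$cincinna

Derivation:
All 11 rotations (rotation i = S[i:]+S[:i]):
  rot[0] = cincinnati$
  rot[1] = incinnati$c
  rot[2] = ncinnati$ci
  rot[3] = cinnati$cin
  rot[4] = innati$cinc
  rot[5] = nnati$cinci
  rot[6] = nati$cincin
  rot[7] = ati$cincinn
  rot[8] = ti$cincinna
  rot[9] = i$cincinnat
  rot[10] = $cincinnati
Sorted (with $ < everything):
  sorted[0] = $cincinnati
  sorted[1] = ati$cincinn
  sorted[2] = cincinnati$
  sorted[3] = cinnati$cin
  sorted[4] = i$cincinnat
  sorted[5] = incinnati$c
  sorted[6] = innati$cinc
  sorted[7] = nati$cincin
  sorted[8] = ncinnati$ci
  sorted[9] = nnati$cinci
  sorted[10] = ti$cincinna
sorted[10] = ti$cincinna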